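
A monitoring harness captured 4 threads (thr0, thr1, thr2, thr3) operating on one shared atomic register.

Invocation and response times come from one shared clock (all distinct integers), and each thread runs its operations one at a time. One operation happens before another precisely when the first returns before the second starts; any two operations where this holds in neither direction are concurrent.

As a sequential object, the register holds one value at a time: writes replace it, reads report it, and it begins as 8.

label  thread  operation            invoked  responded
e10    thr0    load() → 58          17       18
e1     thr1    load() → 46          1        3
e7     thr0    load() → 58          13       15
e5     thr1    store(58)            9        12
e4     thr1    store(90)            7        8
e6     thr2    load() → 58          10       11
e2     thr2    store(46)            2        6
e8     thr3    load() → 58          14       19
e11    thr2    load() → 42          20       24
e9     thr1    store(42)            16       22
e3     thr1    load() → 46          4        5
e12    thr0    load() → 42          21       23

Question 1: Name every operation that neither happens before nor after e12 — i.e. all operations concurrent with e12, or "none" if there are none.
e12 spans [21,23]: anything still running between times 21 and 23 counts as concurrent
e1 [1,3]: before
e2 [2,6]: before
e3 [4,5]: before
e4 [7,8]: before
e5 [9,12]: before
e6 [10,11]: before
e7 [13,15]: before
e8 [14,19]: before
e9 [16,22]: concurrent
e10 [17,18]: before
e11 [20,24]: concurrent

e11, e9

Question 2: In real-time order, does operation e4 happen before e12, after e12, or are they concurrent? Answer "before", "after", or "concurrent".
e4 spans [7,8], e12 spans [21,23]
resp(e4)=8 < inv(e12)=21

before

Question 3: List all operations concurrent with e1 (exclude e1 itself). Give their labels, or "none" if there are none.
e1 spans [1,3]; an op avoiding the whole window 1..3 is ordered, any other is concurrent
e2 [2,6]: concurrent
e3 [4,5]: after
e4 [7,8]: after
e5 [9,12]: after
e6 [10,11]: after
e7 [13,15]: after
e8 [14,19]: after
e9 [16,22]: after
e10 [17,18]: after
e11 [20,24]: after
e12 [21,23]: after

e2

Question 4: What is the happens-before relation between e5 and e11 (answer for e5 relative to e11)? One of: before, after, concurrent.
e5 spans [9,12], e11 spans [20,24]
resp(e5)=12 < inv(e11)=20

before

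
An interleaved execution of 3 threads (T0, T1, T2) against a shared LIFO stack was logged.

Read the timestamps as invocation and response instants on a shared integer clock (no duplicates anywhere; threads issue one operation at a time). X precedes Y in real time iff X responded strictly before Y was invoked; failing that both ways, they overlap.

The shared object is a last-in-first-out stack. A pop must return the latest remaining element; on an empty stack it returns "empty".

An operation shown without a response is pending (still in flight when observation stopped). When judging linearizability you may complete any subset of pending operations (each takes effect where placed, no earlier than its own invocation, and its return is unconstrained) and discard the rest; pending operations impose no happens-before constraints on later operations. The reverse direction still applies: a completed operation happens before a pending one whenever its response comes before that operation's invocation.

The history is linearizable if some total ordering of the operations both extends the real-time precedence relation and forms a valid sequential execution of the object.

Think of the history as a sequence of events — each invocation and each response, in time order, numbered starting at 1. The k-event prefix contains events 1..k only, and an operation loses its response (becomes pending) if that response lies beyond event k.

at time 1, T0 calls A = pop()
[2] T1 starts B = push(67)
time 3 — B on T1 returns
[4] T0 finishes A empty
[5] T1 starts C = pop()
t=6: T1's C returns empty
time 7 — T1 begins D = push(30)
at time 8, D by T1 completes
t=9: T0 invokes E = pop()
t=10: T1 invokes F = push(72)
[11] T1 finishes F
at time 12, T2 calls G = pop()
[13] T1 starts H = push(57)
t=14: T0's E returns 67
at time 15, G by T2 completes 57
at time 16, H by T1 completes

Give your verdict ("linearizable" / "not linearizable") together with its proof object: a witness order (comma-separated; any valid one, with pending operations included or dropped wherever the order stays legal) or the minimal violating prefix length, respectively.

not linearizable — minimal violating prefix: 6 events

already the first 6 events (up to C's response at time 6) admit no linearization; the first 5 still do
checked exhaustively: 2 real-time-consistent orders of 3 completed operations, zero legal LIFO stack replays
take A, B, C: step 3 already fails, because C pop() → empty cannot occur there
take B, A, C: step 2 already fails, because A pop() → empty cannot occur there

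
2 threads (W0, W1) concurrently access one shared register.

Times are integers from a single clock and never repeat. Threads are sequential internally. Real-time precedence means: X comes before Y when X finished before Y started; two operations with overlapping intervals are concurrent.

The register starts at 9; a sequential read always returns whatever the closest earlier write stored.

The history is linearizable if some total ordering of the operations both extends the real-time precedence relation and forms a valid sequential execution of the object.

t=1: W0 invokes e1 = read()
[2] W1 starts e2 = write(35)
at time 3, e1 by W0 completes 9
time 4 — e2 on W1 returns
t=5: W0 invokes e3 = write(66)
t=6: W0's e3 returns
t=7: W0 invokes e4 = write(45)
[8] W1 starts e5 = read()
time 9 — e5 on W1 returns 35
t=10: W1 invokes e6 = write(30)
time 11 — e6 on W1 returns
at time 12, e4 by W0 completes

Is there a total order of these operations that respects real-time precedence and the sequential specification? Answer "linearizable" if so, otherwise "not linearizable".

through event 8 a valid linearization exists; event 9 (e5 responding at time 9) ends that
2 orders of the 4 completed register ops respect real time; none is legal
no completion choice of the 1 pending operation (e4) rescues it — every subset was tried
for example e1, e2, e3, e5 (pending dropped) fails at step 4: e5 read() → 35 is not legal there
for example e2, e1, e3, e5 (pending dropped) fails at step 2: e1 read() → 9 is not legal there

not linearizable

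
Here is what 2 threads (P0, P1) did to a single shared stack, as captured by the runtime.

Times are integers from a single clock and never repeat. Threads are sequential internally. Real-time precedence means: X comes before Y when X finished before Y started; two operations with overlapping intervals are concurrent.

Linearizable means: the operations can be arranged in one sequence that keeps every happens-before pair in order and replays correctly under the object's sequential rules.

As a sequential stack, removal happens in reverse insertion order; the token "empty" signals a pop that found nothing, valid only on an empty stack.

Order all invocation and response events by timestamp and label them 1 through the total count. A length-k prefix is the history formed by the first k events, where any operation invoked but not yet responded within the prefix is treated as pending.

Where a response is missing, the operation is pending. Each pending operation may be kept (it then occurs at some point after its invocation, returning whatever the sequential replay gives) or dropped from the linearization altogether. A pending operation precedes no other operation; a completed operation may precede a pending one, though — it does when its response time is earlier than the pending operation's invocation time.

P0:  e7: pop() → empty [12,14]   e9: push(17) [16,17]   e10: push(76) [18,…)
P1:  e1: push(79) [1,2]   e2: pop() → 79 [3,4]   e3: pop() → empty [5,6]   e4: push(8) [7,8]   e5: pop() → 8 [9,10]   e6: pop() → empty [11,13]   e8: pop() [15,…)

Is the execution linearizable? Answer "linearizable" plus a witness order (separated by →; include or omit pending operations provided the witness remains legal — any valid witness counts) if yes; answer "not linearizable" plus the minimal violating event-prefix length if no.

linearizable — witness: e1 → e2 → e3 → e4 → e5 → e6 → e7 → e8 → e9

1. e1 push(79), leaving stack <79>
2. e2 pop() → 79, leaving stack <>
3. e3 pop() → empty, leaving stack <>
4. e4 push(8), leaving stack <8>
5. e5 pop() → 8, leaving stack <>
6. e6 pop() → empty, leaving stack <>
7. e7 pop() → empty, leaving stack <>
8. e8 pop() (pending, included), leaving stack <>
9. e9 push(17), leaving stack <17>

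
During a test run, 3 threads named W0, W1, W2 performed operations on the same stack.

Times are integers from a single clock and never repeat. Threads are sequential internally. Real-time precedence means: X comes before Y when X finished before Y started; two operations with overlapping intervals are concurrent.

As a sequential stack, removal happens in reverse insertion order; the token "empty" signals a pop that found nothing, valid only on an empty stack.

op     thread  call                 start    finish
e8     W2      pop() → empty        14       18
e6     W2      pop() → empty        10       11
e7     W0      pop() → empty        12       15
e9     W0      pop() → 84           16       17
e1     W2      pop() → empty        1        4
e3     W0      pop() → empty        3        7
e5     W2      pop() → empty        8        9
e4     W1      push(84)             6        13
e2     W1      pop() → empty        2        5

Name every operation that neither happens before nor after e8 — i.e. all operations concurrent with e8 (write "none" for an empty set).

overlap test against e8 [14,18]: concurrent iff the interval meets 14..18
e1 [1,4]: before
e2 [2,5]: before
e3 [3,7]: before
e4 [6,13]: before
e5 [8,9]: before
e6 [10,11]: before
e7 [12,15]: concurrent
e9 [16,17]: concurrent

e7, e9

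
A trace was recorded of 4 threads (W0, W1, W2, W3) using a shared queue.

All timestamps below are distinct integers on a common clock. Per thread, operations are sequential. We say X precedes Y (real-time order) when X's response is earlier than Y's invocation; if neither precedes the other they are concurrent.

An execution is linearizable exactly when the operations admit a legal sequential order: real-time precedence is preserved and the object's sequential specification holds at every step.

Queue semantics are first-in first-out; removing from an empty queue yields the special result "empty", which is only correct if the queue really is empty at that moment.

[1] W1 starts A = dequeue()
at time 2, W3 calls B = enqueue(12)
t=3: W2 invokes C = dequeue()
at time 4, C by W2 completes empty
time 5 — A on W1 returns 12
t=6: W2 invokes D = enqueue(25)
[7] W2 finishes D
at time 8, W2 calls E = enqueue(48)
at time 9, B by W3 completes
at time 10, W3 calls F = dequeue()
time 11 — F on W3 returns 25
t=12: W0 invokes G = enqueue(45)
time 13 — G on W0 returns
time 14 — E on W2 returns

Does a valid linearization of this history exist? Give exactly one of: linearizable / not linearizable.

witness order: B, A, C, D, E, F, G
step 1: B enqueue(12) — queue <12>
step 2: A dequeue() → 12 — queue <>
step 3: C dequeue() → empty — queue <>
step 4: D enqueue(25) — queue <25>
step 5: E enqueue(48) — queue <25,48>
step 6: F dequeue() → 25 — queue <48>
step 7: G enqueue(45) — queue <48,45>

linearizable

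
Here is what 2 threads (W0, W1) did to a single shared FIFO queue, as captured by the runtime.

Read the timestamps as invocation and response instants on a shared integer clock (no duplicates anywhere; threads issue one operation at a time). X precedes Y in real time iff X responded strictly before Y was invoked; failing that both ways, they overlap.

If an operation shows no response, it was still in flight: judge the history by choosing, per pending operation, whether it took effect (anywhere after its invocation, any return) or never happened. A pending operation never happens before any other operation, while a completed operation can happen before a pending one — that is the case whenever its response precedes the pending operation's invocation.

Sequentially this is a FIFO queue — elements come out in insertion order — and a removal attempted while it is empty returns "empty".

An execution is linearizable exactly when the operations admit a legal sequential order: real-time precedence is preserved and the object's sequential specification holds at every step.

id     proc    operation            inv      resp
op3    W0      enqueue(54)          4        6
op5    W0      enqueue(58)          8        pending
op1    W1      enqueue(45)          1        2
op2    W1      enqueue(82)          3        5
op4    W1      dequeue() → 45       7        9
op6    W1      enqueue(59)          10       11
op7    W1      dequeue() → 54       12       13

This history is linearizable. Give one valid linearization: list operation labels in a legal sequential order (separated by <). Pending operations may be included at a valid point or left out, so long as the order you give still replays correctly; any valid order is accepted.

op1 < op3 < op2 < op4 < op5 < op6 < op7

step 1: op1 enqueue(45) — queue <45>
step 2: op3 enqueue(54) — queue <45,54>
step 3: op2 enqueue(82) — queue <45,54,82>
step 4: op4 dequeue() → 45 — queue <54,82>
step 5: op5 enqueue(58) (pending, included) — queue <54,82,58>
step 6: op6 enqueue(59) — queue <54,82,58,59>
step 7: op7 dequeue() → 54 — queue <82,58,59>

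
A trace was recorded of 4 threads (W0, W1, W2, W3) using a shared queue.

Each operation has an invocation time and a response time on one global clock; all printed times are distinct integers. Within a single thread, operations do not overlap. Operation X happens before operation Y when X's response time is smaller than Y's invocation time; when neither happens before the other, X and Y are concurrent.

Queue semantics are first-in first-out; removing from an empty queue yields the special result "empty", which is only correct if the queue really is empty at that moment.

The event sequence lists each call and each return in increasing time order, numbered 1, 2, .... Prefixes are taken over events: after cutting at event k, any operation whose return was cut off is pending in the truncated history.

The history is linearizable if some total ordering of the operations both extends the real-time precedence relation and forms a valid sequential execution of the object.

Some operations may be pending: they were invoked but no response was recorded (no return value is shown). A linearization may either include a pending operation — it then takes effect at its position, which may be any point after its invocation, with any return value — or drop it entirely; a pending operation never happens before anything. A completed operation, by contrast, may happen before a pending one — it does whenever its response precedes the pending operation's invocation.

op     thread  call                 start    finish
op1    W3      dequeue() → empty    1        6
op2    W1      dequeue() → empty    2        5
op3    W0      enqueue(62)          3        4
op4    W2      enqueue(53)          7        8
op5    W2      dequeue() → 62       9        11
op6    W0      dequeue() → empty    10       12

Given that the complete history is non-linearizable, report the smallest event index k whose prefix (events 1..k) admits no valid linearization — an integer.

events 1..11 are still linearizable — one witness is op1, op2, op3, op4, op5:
step 1: op1 dequeue() → empty — queue <>
step 2: op2 dequeue() → empty — queue <>
step 3: op3 enqueue(62) — queue <62>
step 4: op4 enqueue(53) — queue <62,53>
step 5: op5 dequeue() → 62 — queue <53>
once event 12 joins (op6's response, time 12), exhaustive search finds no witness
one such order, op1, op2, op3, op4, op5, op6, breaks at step 6 where op6 dequeue() → empty is illegal
one such order, op1, op2, op3, op4, op6, op5, breaks at step 5 where op6 dequeue() → empty is illegal

12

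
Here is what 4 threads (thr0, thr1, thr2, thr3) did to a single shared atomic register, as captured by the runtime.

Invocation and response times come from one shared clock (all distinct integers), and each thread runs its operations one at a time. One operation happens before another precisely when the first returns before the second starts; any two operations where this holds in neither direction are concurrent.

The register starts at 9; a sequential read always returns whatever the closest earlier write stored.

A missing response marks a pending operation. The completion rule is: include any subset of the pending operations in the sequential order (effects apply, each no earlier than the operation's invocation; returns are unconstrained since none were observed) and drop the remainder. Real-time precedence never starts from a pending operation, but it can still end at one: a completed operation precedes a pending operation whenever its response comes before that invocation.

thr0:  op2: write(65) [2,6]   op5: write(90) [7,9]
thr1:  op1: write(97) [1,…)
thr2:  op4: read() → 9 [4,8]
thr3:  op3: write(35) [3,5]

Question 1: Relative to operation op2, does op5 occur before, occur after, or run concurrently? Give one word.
Answer: after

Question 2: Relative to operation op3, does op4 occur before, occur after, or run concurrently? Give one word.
Answer: concurrent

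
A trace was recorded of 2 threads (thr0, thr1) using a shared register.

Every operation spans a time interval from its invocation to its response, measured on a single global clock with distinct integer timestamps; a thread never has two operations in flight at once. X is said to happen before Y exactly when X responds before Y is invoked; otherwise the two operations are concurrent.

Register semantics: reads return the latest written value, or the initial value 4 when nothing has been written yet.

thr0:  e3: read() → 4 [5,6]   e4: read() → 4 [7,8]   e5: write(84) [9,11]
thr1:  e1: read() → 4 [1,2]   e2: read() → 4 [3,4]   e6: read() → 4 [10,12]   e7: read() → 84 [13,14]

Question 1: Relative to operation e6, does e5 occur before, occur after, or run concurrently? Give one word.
Answer: concurrent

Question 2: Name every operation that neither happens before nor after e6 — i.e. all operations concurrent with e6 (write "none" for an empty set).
Answer: e5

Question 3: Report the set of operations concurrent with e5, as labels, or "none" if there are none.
Answer: e6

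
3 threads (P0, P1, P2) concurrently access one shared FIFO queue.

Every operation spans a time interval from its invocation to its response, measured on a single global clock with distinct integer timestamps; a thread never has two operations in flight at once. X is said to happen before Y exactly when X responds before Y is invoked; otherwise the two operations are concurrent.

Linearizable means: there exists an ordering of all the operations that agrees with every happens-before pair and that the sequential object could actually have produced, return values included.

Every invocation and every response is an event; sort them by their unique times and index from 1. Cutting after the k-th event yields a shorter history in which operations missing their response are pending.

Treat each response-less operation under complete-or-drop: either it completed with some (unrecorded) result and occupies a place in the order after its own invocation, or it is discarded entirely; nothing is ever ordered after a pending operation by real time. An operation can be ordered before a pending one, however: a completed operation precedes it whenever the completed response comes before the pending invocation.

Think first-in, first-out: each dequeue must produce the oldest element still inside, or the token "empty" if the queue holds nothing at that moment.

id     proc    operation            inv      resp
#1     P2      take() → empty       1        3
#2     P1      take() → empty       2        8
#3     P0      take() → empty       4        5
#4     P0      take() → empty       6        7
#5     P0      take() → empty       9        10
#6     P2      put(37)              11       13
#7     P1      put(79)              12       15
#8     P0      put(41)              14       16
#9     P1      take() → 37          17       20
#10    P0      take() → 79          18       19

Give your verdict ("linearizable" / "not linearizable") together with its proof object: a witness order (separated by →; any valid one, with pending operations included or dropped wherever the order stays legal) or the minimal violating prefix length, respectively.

linearizable — witness: #1 → #2 → #3 → #4 → #5 → #6 → #7 → #8 → #9 → #10

after step 1 (#1 take() → empty): queue <>
after step 2 (#2 take() → empty): queue <>
after step 3 (#3 take() → empty): queue <>
after step 4 (#4 take() → empty): queue <>
after step 5 (#5 take() → empty): queue <>
after step 6 (#6 put(37)): queue <37>
after step 7 (#7 put(79)): queue <37,79>
after step 8 (#8 put(41)): queue <37,79,41>
after step 9 (#9 take() → 37): queue <79,41>
after step 10 (#10 take() → 79): queue <41>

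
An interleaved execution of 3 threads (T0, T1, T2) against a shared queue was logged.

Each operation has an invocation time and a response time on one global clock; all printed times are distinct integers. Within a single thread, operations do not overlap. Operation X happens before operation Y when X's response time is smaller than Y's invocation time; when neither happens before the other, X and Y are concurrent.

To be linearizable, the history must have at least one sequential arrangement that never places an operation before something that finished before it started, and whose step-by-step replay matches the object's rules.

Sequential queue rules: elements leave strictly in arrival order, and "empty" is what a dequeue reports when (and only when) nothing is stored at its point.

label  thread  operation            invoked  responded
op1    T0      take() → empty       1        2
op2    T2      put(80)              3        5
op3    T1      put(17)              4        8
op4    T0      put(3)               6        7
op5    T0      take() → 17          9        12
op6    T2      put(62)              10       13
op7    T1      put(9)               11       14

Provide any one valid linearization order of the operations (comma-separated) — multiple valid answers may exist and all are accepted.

op1, op3, op2, op4, op5, op6, op7

1. op1 take() → empty, leaving queue <>
2. op3 put(17), leaving queue <17>
3. op2 put(80), leaving queue <17,80>
4. op4 put(3), leaving queue <17,80,3>
5. op5 take() → 17, leaving queue <80,3>
6. op6 put(62), leaving queue <80,3,62>
7. op7 put(9), leaving queue <80,3,62,9>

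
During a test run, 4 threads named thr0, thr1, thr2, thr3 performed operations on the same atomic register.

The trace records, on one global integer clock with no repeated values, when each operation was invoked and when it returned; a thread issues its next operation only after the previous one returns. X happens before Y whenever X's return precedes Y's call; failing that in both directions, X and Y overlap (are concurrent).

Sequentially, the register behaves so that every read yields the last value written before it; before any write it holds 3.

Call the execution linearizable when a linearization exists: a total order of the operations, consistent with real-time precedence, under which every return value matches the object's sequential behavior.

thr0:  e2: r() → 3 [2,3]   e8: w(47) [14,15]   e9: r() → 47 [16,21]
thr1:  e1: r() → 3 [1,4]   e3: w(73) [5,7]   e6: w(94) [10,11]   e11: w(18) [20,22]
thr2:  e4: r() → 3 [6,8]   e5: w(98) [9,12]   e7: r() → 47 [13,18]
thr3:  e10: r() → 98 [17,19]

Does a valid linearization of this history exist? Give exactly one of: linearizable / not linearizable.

not linearizable

events 1..18 are fine; event 19 — the response of e10 at time 19 — makes the prefix non-linearizable
all 24 real-time-respecting orders fail — 9 completed atomic register operations, no legal replay
include/drop combinations of the 1 pending operation (e9) were all tried; none helps
sample order e1, e2, e3, e4, e5, e6, e7, e8, e10 (pending dropped) stalls at step 4 — e4 r() → 3 has no legal effect
sample order e1, e2, e3, e4, e5, e6, e8, e7, e10 (pending dropped) stalls at step 4 — e4 r() → 3 has no legal effect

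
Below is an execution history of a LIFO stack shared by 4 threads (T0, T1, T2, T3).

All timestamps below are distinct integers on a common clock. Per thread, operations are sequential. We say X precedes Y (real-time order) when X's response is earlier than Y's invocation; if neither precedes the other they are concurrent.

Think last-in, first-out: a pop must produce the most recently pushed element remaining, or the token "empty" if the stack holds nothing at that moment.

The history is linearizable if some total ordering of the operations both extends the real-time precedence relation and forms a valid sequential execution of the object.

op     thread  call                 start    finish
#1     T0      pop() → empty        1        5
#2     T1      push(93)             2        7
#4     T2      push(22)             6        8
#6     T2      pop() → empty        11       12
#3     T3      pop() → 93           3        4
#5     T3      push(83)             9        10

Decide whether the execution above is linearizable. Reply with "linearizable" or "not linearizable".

not linearizable

the violation lands at event 12, #6's response at time 12: events 1..11 linearize, events 1..12 do not
real-time-consistent orders of the 6 completed operations: 8 — all fail the LIFO stack replay
one such order, #1, #2, #3, #4, #5, #6, breaks at step 6 where #6 pop() → empty is illegal
one such order, #1, #3, #2, #4, #5, #6, breaks at step 2 where #3 pop() → 93 is illegal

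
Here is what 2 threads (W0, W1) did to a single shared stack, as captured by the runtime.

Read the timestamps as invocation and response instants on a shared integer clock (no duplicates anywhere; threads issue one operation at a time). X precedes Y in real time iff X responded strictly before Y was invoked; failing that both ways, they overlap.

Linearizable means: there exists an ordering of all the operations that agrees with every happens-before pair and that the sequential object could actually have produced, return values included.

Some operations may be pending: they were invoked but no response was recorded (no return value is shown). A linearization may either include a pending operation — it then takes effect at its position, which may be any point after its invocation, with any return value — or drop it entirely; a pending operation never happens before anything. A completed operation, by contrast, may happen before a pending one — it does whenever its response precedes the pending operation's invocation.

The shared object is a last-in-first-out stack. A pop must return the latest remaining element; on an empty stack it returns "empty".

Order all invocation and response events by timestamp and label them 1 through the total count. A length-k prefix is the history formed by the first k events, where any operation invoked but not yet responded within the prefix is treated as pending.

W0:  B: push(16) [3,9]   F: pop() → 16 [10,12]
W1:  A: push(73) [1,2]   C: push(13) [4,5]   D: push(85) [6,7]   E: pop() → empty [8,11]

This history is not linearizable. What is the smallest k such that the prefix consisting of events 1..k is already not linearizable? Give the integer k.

a valid linearization of events 1..10 exists, for instance A, B, C, D:
after step 1 (A push(73)): stack <73>
after step 2 (B push(16)): stack <73,16>
after step 3 (C push(13)): stack <73,16,13>
after step 4 (D push(85)): stack <73,16,13,85>
with event 11 included (E responding at time 11), all real-time-consistent orders fail
completion choices over the 1 pending operation (F) were checked; none helps
take A, B, C, D, E (pending dropped): step 5 already fails, because E pop() → empty cannot occur there
take A, C, B, D, E (pending dropped): step 5 already fails, because E pop() → empty cannot occur there

11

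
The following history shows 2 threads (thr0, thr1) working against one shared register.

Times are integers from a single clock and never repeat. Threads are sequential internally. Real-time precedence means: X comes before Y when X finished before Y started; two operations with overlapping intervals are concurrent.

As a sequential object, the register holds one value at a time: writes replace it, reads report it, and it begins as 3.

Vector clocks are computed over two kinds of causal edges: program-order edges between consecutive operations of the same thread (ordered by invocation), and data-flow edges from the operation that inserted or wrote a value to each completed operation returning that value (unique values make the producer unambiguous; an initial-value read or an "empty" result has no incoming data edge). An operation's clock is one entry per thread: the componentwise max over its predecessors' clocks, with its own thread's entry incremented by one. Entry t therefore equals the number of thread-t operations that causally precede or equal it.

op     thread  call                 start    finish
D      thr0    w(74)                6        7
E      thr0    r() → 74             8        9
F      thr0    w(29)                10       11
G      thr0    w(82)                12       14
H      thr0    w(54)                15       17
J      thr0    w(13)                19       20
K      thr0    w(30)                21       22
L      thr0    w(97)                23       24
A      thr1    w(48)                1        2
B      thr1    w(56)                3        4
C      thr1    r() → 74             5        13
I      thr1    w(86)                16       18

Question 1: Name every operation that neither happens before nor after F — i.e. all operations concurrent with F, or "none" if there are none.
F spans [10,11]; an op avoiding the whole window 10..11 is ordered, any other is concurrent
A [1,2]: before
B [3,4]: before
C [5,13]: concurrent
D [6,7]: before
E [8,9]: before
G [12,14]: after
H [15,17]: after
I [16,18]: after
J [19,20]: after
K [21,22]: after
L [23,24]: after

C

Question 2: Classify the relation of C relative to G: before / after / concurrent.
C spans [5,13], G spans [12,14]
the intervals overlap in both directions

concurrent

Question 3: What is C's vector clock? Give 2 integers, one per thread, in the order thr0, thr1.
A (invocation 1): nothing precedes it; thr1's component alone gives (0, 1)
D (invocation 6): nothing precedes it; thr0's component alone gives (1, 0)
merge at B (invoked 3): VC(A)=(0, 1), own-thread bump on thr1 → (0, 2)
merge at E (invoked 8): VC(D)=(1, 0), own-thread bump on thr0 → (2, 0)
merge at F (invoked 10): VC(E)=(2, 0), own-thread bump on thr0 → (3, 0)
merge at C (invoked 5): VC(B)=(0, 2), VC(D)=(1, 0), own-thread bump on thr1 → (1, 3)
merge at G (invoked 12): VC(F)=(3, 0), own-thread bump on thr0 → (4, 0)
merge at I (invoked 16): VC(C)=(1, 3), own-thread bump on thr1 → (1, 4)
merge at H (invoked 15): VC(G)=(4, 0), own-thread bump on thr0 → (5, 0)
merge at J (invoked 19): VC(H)=(5, 0), own-thread bump on thr0 → (6, 0)
merge at K (invoked 21): VC(J)=(6, 0), own-thread bump on thr0 → (7, 0)
merge at L (invoked 23): VC(K)=(7, 0), own-thread bump on thr0 → (8, 0)
target: VC(C) = (1, 3)

(1, 3)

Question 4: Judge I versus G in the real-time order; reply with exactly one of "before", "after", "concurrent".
I spans [16,18], G spans [12,14]
resp(G)=14 < inv(I)=16

after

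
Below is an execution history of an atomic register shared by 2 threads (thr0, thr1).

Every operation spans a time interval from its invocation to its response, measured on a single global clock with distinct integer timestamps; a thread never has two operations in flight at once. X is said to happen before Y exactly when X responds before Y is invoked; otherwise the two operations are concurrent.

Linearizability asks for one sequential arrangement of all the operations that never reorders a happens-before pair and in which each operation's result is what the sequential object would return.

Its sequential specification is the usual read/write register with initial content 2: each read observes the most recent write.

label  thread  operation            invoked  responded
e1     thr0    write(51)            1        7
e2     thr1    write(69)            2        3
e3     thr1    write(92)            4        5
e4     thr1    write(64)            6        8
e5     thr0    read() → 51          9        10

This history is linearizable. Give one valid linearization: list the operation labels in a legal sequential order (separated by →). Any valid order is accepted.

e2 → e3 → e4 → e1 → e5

step 1: e2 write(69) — value 69
step 2: e3 write(92) — value 92
step 3: e4 write(64) — value 64
step 4: e1 write(51) — value 51
step 5: e5 read() → 51 — value 51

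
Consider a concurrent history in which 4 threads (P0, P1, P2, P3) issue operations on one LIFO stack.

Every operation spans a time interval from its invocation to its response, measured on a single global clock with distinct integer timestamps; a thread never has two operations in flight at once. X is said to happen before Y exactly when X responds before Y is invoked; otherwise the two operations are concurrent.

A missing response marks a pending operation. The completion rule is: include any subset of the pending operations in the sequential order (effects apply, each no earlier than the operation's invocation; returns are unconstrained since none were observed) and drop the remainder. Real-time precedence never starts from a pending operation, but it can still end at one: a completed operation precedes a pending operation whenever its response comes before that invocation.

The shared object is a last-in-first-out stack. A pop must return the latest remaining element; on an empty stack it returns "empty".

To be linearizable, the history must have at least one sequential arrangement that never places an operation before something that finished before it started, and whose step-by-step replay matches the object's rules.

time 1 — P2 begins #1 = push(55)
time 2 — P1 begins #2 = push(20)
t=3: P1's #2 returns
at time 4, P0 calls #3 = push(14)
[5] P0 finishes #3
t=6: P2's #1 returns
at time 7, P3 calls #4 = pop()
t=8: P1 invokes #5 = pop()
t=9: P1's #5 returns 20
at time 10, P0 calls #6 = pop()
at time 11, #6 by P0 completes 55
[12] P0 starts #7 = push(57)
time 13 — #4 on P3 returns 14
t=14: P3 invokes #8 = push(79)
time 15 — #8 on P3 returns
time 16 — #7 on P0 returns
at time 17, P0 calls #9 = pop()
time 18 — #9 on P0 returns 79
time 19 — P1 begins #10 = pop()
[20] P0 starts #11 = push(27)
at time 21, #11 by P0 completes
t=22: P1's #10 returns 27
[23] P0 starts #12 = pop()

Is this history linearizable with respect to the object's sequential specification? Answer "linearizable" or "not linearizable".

a witness: #1, #2, #3, #4, #5, #6, #7, #8, #9, #11, #10
step 1: #1 push(55) — stack <55>
step 2: #2 push(20) — stack <55,20>
step 3: #3 push(14) — stack <55,20,14>
step 4: #4 pop() → 14 — stack <55,20>
step 5: #5 pop() → 20 — stack <55>
step 6: #6 pop() → 55 — stack <>
step 7: #7 push(57) — stack <57>
step 8: #8 push(79) — stack <57,79>
step 9: #9 pop() → 79 — stack <57>
step 10: #11 push(27) — stack <57,27>
step 11: #10 pop() → 27 — stack <57>

linearizable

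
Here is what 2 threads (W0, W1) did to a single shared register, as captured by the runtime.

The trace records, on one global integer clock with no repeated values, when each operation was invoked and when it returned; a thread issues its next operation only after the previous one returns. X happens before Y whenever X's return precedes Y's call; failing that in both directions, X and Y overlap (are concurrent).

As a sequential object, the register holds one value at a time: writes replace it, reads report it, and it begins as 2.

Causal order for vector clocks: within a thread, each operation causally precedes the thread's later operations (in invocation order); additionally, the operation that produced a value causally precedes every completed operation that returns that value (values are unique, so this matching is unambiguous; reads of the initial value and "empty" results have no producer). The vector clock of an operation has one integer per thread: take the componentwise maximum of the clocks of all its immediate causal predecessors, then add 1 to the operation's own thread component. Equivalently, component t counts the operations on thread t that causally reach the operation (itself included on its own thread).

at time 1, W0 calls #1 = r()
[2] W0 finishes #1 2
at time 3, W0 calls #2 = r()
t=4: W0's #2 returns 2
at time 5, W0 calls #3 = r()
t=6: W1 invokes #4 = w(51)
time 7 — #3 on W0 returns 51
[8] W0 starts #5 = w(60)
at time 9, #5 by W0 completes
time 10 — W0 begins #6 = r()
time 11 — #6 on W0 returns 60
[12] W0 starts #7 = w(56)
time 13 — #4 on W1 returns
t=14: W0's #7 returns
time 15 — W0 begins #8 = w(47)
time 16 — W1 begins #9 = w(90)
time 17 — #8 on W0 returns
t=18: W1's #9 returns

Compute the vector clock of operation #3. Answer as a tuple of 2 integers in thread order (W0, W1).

#4 (invocation 6): nothing precedes it; W1's component alone gives (0, 1)
#1 (invocation 1): nothing precedes it; W0's component alone gives (1, 0)
merge at #9 (invoked 16): VC(#4)=(0, 1), own-thread bump on W1 → (0, 2)
merge at #2 (invoked 3): VC(#1)=(1, 0), own-thread bump on W0 → (2, 0)
merge at #3 (invoked 5): VC(#2)=(2, 0), VC(#4)=(0, 1), own-thread bump on W0 → (3, 1)
merge at #5 (invoked 8): VC(#3)=(3, 1), own-thread bump on W0 → (4, 1)
merge at #6 (invoked 10): VC(#5)=(4, 1), own-thread bump on W0 → (5, 1)
merge at #7 (invoked 12): VC(#6)=(5, 1), own-thread bump on W0 → (6, 1)
merge at #8 (invoked 15): VC(#7)=(6, 1), own-thread bump on W0 → (7, 1)
target: VC(#3) = (3, 1)

(3, 1)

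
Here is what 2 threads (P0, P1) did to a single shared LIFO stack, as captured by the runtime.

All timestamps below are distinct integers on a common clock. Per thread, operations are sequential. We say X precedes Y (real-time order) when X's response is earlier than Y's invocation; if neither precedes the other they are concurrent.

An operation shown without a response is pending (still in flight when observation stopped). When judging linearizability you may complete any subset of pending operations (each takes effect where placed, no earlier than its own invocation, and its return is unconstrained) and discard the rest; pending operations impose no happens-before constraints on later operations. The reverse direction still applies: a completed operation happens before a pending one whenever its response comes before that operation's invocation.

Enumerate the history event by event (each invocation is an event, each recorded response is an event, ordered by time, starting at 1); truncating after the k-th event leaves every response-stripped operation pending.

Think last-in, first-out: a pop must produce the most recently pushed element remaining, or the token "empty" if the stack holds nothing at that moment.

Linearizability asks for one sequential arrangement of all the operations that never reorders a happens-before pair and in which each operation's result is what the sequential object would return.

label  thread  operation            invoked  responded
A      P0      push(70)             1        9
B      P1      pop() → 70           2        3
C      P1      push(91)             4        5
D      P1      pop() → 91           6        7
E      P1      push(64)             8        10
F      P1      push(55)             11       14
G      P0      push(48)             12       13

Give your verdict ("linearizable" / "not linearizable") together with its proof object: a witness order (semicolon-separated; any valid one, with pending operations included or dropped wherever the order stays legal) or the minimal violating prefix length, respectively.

step 1: A push(70) — stack <70>
step 2: B pop() → 70 — stack <>
step 3: C push(91) — stack <91>
step 4: D pop() → 91 — stack <>
step 5: E push(64) — stack <64>
step 6: F push(55) — stack <64,55>
step 7: G push(48) — stack <64,55,48>

linearizable — witness: A; B; C; D; E; F; G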